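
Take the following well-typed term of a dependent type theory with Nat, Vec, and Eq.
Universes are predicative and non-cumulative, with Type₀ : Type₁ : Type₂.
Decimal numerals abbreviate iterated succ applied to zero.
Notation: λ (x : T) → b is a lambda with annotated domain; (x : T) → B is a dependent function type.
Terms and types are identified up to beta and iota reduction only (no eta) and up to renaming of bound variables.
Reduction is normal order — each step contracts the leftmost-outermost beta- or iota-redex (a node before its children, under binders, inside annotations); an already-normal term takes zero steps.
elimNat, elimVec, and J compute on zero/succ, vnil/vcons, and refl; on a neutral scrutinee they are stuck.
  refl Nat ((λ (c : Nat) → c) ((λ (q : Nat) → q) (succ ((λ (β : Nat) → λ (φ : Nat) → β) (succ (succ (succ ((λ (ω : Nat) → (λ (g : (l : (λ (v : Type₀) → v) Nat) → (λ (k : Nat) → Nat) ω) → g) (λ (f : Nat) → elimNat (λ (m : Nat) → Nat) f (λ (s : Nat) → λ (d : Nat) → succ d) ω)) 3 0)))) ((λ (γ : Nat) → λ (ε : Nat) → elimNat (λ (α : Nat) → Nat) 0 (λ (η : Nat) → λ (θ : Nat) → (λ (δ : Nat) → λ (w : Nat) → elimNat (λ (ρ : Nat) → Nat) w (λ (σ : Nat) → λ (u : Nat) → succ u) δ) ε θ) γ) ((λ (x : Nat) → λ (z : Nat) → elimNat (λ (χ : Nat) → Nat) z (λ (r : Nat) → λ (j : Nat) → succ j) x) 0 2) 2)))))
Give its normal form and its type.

normal form:
  refl Nat 7
the term's type:
  Eq Nat 7 7


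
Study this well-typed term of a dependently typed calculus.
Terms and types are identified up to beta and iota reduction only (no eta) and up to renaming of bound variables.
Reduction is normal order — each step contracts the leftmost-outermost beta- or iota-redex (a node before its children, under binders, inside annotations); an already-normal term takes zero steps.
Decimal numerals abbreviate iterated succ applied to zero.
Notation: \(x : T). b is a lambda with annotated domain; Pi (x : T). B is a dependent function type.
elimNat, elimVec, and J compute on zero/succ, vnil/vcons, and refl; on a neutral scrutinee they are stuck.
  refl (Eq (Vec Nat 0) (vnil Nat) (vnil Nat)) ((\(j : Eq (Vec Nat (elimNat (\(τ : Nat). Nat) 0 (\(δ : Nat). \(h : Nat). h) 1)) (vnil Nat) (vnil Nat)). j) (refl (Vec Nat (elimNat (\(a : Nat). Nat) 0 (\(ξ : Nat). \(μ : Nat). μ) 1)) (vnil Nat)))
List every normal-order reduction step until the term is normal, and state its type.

normal-order reduction:
  refl (Eq (Vec Nat 0) (vnil Nat) (vnil Nat)) ((\(j : Eq (Vec Nat (elimNat (\(τ : Nat). Nat) 0 (\(δ : Nat). \(h : Nat). h) 1)) (vnil Nat) (vnil Nat)). j) (refl (Vec Nat (elimNat (\(a : Nat). Nat) 0 (\(ξ : Nat). \(μ : Nat). μ) 1)) (vnil Nat)))
  ~> refl (Eq (Vec Nat 0) (vnil Nat) (vnil Nat)) (refl (Vec Nat (elimNat (\(j : Nat). Nat) 0 (\(τ : Nat). \(δ : Nat). δ) 1)) (vnil Nat))
  ~> refl (Eq (Vec Nat 0) (vnil Nat) (vnil Nat)) (refl (Vec Nat ((\(j : Nat). \(τ : Nat). τ) 0 (elimNat (\(δ : Nat). Nat) 0 (\(h : Nat). \(a : Nat). a) 0))) (vnil Nat))
  ~> refl (Eq (Vec Nat 0) (vnil Nat) (vnil Nat)) (refl (Vec Nat ((\(j : Nat). j) (elimNat (\(τ : Nat). Nat) 0 (\(δ : Nat). \(h : Nat). h) 0))) (vnil Nat))
  ~> refl (Eq (Vec Nat 0) (vnil Nat) (vnil Nat)) (refl (Vec Nat (elimNat (\(j : Nat). Nat) 0 (\(τ : Nat). \(δ : Nat). δ) 0)) (vnil Nat))
  ~> refl (Eq (Vec Nat 0) (vnil Nat) (vnil Nat)) (refl (Vec Nat 0) (vnil Nat))
type:
  Eq (Eq (Vec Nat 0) (vnil Nat) (vnil Nat)) (refl (Vec Nat 0) (vnil Nat)) (refl (Vec Nat 0) (vnil Nat))


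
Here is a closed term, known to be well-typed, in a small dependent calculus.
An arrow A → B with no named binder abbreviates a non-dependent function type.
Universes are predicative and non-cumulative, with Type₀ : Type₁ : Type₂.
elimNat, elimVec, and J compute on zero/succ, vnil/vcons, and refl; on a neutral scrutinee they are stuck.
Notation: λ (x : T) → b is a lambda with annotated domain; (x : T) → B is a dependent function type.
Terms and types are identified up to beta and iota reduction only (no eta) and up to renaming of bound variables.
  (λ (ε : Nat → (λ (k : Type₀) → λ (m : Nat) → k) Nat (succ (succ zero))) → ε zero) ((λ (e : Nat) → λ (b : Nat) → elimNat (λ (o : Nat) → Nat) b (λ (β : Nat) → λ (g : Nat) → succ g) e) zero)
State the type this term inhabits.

type:
  Nat


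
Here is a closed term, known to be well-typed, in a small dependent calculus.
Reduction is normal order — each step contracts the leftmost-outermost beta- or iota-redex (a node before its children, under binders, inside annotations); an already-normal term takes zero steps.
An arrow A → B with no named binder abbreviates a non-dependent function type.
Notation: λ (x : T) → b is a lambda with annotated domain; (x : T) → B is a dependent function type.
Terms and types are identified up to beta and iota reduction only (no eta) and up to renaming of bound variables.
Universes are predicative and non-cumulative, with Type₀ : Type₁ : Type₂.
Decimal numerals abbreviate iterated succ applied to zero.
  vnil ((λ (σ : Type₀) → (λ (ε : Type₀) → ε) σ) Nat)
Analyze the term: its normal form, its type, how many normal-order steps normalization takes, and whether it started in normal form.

normal form:
  vnil Nat
type:
  Vec Nat 0
reduction steps (normal order): 2
already normal: no
first contracted redex: a beta-redex


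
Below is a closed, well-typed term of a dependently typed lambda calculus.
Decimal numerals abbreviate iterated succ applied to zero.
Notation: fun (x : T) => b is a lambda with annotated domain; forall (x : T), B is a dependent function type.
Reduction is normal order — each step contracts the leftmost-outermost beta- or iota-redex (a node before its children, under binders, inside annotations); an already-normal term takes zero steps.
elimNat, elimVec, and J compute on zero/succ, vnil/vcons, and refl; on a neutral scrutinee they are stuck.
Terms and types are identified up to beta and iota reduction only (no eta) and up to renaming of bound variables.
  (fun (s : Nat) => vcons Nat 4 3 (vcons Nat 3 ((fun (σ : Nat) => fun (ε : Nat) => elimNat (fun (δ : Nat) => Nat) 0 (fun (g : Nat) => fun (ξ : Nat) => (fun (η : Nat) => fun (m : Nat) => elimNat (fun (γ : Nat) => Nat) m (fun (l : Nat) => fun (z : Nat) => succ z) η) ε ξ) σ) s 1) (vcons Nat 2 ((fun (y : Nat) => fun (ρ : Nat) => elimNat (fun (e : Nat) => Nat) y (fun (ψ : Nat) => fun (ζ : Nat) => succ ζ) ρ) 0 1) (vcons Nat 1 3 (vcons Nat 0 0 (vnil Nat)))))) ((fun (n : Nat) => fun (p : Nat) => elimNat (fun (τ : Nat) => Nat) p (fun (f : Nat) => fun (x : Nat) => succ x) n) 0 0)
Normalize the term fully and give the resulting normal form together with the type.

resulting normal form:
  vcons Nat 4 3 (vcons Nat 3 0 (vcons Nat 2 1 (vcons Nat 1 3 (vcons Nat 0 0 (vnil Nat)))))
type:
  Vec Nat 5


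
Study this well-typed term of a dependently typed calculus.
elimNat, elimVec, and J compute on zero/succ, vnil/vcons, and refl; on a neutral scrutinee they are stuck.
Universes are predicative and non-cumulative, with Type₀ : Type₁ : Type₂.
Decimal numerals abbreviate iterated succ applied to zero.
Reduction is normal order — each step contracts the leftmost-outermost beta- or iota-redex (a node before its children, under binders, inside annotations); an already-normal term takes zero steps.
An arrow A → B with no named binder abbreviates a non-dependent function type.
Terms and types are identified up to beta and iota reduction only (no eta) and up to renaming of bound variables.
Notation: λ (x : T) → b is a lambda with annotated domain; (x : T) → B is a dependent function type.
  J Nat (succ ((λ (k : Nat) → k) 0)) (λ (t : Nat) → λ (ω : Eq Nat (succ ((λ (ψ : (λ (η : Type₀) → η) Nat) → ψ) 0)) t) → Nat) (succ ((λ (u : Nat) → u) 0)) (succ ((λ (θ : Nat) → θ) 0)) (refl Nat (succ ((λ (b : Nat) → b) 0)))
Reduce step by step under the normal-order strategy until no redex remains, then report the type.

normal-order reduction:
  J Nat (succ ((λ (k : Nat) → k) 0)) (λ (t : Nat) → λ (ω : Eq Nat (succ ((λ (ψ : (λ (η : Type₀) → η) Nat) → ψ) 0)) t) → Nat) (succ ((λ (u : Nat) → u) 0)) (succ ((λ (θ : Nat) → θ) 0)) (refl Nat (succ ((λ (b : Nat) → b) 0)))
  ~> succ ((λ (k : Nat) → k) 0)
  ~> 1
type:
  Nat


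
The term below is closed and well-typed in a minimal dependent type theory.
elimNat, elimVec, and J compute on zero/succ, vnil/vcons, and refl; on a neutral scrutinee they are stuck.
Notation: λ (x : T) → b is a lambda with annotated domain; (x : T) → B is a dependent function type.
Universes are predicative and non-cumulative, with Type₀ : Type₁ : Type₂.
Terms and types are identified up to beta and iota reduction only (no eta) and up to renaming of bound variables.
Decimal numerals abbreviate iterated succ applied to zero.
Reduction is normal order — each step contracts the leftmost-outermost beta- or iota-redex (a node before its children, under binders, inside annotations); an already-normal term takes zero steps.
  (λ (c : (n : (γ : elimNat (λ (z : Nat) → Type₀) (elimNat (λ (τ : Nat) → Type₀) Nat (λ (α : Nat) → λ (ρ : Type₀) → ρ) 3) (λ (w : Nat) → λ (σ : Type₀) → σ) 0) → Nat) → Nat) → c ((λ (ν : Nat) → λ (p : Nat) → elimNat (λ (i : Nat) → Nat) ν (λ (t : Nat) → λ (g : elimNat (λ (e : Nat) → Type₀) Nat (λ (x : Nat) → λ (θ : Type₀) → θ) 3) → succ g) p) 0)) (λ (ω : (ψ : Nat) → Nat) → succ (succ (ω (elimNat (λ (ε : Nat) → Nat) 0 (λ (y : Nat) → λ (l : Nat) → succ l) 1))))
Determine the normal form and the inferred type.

reduced normal form:
  3
type:
  Nat
observation: normalization takes exactly 22 steps under the normal-order strategy.


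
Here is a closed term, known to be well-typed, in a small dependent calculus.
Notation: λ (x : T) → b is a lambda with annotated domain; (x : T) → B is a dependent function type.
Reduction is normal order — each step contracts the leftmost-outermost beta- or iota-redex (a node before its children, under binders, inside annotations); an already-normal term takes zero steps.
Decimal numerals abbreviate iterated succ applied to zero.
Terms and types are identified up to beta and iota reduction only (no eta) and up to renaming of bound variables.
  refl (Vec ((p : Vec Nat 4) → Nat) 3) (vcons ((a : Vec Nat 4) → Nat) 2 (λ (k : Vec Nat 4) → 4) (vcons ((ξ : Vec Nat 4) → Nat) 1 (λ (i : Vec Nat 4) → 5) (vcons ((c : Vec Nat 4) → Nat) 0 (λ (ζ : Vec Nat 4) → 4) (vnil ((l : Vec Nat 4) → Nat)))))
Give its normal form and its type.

reduced normal form:
  refl (Vec ((p : Vec Nat 4) → Nat) 3) (vcons ((a : Vec Nat 4) → Nat) 2 (λ (k : Vec Nat 4) → 4) (vcons ((ξ : Vec Nat 4) → Nat) 1 (λ (i : Vec Nat 4) → 5) (vcons ((c : Vec Nat 4) → Nat) 0 (λ (ζ : Vec Nat 4) → 4) (vnil ((l : Vec Nat 4) → Nat)))))
type:
  Eq (Vec ((p : Vec Nat 4) → Nat) 3) (vcons ((a : Vec Nat 4) → Nat) 2 (λ (k : Vec Nat 4) → 4) (vcons ((ξ : Vec Nat 4) → Nat) 1 (λ (i : Vec Nat 4) → 5) (vcons ((c : Vec Nat 4) → Nat) 0 (λ (ζ : Vec Nat 4) → 4) (vnil ((l : Vec Nat 4) → Nat))))) (vcons ((ψ : Vec Nat 4) → Nat) 2 (λ (ρ : Vec Nat 4) → 4) (vcons ((e : Vec Nat 4) → Nat) 1 (λ (z : Vec Nat 4) → 5) (vcons ((δ : Vec Nat 4) → Nat) 0 (λ (n : Vec Nat 4) → 4) (vnil ((g : Vec Nat 4) → Nat)))))


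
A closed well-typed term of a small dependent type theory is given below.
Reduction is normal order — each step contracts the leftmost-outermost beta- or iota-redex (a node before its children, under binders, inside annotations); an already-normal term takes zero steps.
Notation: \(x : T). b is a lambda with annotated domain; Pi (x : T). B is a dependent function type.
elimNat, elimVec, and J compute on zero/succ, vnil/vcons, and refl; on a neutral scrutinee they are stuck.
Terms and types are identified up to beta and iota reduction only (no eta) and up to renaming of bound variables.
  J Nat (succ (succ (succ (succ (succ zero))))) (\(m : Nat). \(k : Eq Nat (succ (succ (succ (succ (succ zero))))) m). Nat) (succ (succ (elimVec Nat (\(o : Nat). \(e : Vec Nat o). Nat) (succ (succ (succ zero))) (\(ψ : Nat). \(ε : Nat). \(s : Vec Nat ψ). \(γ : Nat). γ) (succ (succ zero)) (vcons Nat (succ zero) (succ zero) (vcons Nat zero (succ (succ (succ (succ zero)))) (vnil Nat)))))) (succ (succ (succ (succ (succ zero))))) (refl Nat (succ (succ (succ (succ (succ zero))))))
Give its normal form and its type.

normal form:
  succ (succ (succ (succ (succ zero))))
type:
  Nat
observation: reduction starts at a J iota-redex, and 12 normal-order steps reach the normal form.


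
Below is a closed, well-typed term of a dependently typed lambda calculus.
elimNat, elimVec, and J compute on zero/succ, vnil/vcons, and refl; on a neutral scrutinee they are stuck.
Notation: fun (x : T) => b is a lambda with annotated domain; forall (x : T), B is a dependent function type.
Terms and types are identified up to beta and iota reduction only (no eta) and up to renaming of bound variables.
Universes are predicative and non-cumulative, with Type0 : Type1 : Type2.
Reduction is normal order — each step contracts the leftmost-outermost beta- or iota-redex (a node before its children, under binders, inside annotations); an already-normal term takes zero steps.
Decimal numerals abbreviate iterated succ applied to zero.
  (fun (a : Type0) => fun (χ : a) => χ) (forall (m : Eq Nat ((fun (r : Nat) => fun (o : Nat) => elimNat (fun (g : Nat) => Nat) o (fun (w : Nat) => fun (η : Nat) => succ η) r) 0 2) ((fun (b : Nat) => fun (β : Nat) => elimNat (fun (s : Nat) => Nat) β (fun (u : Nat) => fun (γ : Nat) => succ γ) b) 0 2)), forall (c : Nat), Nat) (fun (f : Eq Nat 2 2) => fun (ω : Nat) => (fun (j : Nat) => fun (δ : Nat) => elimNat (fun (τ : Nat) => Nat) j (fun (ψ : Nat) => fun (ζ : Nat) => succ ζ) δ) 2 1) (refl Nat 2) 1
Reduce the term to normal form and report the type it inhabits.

resulting normal form:
  3
the term's type:
  Nat


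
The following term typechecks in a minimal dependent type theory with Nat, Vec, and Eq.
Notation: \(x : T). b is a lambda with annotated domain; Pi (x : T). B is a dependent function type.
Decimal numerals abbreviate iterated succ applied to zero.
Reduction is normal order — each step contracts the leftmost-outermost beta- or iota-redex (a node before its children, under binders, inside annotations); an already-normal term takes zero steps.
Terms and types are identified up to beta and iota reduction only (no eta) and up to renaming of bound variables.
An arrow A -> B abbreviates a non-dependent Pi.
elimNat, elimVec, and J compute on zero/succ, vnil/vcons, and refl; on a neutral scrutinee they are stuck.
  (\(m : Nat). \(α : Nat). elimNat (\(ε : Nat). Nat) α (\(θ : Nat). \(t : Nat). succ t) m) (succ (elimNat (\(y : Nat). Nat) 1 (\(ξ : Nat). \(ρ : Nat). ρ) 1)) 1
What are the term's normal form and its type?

normal form:
  3
inferred type:
  Nat
observation: normalization takes exactly 13 steps under the normal-order strategy.


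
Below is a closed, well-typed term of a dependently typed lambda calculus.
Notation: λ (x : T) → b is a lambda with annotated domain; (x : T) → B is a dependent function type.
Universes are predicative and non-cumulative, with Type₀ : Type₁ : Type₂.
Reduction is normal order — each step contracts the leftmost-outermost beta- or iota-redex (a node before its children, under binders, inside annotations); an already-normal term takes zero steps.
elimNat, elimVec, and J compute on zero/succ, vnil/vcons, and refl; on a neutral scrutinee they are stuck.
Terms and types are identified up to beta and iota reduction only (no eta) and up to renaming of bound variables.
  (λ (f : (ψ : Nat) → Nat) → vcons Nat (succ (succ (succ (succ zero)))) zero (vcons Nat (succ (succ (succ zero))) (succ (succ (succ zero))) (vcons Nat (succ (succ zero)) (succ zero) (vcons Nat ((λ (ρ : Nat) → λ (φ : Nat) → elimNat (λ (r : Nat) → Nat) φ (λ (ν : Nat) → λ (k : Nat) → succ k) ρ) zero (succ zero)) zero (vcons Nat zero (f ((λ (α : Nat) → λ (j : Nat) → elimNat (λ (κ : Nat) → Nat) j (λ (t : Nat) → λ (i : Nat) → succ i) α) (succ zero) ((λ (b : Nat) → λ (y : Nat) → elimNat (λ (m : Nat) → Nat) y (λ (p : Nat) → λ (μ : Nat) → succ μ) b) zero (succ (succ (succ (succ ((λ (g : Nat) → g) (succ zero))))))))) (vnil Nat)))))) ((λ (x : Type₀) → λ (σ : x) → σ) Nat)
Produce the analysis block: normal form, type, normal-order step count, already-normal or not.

resulting normal form:
  vcons Nat (succ (succ (succ (succ zero)))) zero (vcons Nat (succ (succ (succ zero))) (succ (succ (succ zero))) (vcons Nat (succ (succ zero)) (succ zero) (vcons Nat (succ zero) zero (vcons Nat zero (succ (succ (succ (succ (succ (succ zero)))))) (vnil Nat)))))
inferred type:
  Vec Nat (succ (succ (succ (succ (succ zero)))))
steps to reach normal form (normal order): 16
started in normal form: no
first contracted redex: a beta-redex


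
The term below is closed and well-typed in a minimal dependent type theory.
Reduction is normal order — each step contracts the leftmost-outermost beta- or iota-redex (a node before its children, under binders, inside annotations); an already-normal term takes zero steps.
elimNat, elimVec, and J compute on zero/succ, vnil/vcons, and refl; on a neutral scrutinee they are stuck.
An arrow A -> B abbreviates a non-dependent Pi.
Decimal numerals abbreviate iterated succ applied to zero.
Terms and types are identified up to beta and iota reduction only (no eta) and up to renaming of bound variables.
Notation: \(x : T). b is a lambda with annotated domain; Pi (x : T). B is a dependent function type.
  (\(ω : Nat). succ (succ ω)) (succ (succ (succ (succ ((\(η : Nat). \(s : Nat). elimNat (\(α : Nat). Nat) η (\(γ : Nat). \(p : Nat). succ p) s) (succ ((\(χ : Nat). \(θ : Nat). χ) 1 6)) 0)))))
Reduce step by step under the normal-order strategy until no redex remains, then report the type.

reduction (normal order):
  (\(ω : Nat). succ (succ ω)) (succ (succ (succ (succ ((\(η : Nat). \(s : Nat). elimNat (\(α : Nat). Nat) η (\(γ : Nat). \(p : Nat). succ p) s) (succ ((\(χ : Nat). \(θ : Nat). χ) 1 6)) 0)))))
  ~> succ (succ (succ (succ (succ (succ ((\(ω : Nat). \(η : Nat). elimNat (\(s : Nat). Nat) ω (\(α : Nat). \(γ : Nat). succ γ) η) (succ ((\(p : Nat). \(χ : Nat). p) 1 6)) 0))))))
  ~> succ (succ (succ (succ (succ (succ ((\(ω : Nat). elimNat (\(η : Nat). Nat) (succ ((\(s : Nat). \(α : Nat). s) 1 6)) (\(γ : Nat). \(p : Nat). succ p) ω) 0))))))
  ~> succ (succ (succ (succ (succ (succ (elimNat (\(ω : Nat). Nat) (succ ((\(η : Nat). \(s : Nat). η) 1 6)) (\(α : Nat). \(γ : Nat). succ γ) 0))))))
  ~> succ (succ (succ (succ (succ (succ (succ ((\(ω : Nat). \(η : Nat). ω) 1 6)))))))
  ~> succ (succ (succ (succ (succ (succ (succ ((\(ω : Nat). 1) 6)))))))
  ~> 8
the term's type:
  Nat


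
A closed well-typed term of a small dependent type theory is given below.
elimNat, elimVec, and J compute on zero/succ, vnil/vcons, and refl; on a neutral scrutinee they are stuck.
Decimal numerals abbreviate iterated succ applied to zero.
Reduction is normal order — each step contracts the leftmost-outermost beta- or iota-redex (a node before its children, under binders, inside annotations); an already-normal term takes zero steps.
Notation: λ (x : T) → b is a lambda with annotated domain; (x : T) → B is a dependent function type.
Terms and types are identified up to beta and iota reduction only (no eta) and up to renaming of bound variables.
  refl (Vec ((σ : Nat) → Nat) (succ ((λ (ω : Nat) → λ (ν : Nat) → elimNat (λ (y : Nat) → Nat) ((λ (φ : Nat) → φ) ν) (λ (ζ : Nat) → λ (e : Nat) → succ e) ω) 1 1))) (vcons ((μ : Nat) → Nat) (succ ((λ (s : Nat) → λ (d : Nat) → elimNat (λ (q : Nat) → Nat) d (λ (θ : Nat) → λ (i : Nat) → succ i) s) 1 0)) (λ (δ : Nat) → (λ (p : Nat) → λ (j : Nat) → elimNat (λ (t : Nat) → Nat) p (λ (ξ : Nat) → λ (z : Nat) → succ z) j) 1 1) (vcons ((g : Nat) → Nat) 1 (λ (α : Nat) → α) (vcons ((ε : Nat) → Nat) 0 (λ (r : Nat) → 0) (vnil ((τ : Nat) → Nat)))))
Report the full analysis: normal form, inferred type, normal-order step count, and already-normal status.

reduced normal form:
  refl (Vec ((σ : Nat) → Nat) 3) (vcons ((ω : Nat) → Nat) 2 (λ (ν : Nat) → 2) (vcons ((y : Nat) → Nat) 1 (λ (φ : Nat) → φ) (vcons ((ζ : Nat) → Nat) 0 (λ (e : Nat) → 0) (vnil ((μ : Nat) → Nat)))))
the term's type:
  Eq (Vec ((σ : Nat) → Nat) 3) (vcons ((ω : Nat) → Nat) 2 (λ (ν : Nat) → 2) (vcons ((y : Nat) → Nat) 1 (λ (φ : Nat) → φ) (vcons ((ζ : Nat) → Nat) 0 (λ (e : Nat) → 0) (vnil ((μ : Nat) → Nat))))) (vcons ((s : Nat) → Nat) 2 (λ (d : Nat) → 2) (vcons ((q : Nat) → Nat) 1 (λ (θ : Nat) → θ) (vcons ((i : Nat) → Nat) 0 (λ (δ : Nat) → 0) (vnil ((p : Nat) → Nat)))))
normal-order step count: 19
term was already normal: no
first contracted redex: a beta-redex


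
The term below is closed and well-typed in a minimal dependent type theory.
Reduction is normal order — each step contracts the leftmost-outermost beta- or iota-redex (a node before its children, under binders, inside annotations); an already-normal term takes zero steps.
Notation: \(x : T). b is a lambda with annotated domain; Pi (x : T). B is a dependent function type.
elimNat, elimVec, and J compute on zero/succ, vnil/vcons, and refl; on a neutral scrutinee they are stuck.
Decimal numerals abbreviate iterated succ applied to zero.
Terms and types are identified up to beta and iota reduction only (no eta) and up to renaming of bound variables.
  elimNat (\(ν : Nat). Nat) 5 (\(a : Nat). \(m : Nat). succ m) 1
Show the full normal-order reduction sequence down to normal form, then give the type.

reduction (normal order):
  elimNat (\(ν : Nat). Nat) 5 (\(a : Nat). \(m : Nat). succ m) 1
  ~> (\(ν : Nat). \(a : Nat). succ a) 0 (elimNat (\(m : Nat). Nat) 5 (\(γ : Nat). \(p : Nat). succ p) 0)
  ~> (\(ν : Nat). succ ν) (elimNat (\(a : Nat). Nat) 5 (\(m : Nat). \(γ : Nat). succ γ) 0)
  ~> succ (elimNat (\(ν : Nat). Nat) 5 (\(a : Nat). \(m : Nat). succ m) 0)
  ~> 6
inferred type:
  Nat


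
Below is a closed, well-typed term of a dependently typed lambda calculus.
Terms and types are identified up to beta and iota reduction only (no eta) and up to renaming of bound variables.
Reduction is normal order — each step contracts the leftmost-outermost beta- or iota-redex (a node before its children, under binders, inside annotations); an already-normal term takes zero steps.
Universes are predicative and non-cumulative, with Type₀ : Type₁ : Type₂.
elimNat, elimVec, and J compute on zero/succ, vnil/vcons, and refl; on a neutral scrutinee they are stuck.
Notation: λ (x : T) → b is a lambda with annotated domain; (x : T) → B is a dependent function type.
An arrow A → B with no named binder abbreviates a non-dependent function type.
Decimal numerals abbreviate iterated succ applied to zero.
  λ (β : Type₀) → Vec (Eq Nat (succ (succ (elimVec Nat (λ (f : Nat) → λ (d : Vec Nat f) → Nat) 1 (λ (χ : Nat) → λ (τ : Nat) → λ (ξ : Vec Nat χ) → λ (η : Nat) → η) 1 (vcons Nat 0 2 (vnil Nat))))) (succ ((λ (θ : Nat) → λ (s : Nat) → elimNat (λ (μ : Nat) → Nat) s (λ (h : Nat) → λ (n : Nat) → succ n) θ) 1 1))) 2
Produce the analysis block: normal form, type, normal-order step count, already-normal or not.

normal form:
  λ (β : Type₀) → Vec (Eq Nat 3 3) 2
the term's type:
  Type₀ → Type₀
normal-order step count: 12
already normal: no
first contracted redex: an elimVec iota-redex


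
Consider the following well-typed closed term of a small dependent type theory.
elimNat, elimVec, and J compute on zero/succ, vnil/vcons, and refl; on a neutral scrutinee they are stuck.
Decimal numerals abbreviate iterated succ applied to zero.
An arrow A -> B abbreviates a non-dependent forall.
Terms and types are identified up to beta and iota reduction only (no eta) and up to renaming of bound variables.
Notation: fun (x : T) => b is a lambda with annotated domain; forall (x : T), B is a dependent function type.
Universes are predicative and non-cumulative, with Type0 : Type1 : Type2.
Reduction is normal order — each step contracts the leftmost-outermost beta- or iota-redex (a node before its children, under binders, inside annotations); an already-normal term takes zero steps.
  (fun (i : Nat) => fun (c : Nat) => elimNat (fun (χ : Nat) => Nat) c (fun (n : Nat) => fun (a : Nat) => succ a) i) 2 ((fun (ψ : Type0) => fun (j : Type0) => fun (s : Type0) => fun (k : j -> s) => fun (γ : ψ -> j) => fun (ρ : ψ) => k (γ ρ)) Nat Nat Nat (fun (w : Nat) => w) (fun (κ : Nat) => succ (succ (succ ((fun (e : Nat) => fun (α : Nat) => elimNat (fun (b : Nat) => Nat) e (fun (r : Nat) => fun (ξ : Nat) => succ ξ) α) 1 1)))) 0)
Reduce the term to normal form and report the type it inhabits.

reduced normal form:
  7
type:
  Nat


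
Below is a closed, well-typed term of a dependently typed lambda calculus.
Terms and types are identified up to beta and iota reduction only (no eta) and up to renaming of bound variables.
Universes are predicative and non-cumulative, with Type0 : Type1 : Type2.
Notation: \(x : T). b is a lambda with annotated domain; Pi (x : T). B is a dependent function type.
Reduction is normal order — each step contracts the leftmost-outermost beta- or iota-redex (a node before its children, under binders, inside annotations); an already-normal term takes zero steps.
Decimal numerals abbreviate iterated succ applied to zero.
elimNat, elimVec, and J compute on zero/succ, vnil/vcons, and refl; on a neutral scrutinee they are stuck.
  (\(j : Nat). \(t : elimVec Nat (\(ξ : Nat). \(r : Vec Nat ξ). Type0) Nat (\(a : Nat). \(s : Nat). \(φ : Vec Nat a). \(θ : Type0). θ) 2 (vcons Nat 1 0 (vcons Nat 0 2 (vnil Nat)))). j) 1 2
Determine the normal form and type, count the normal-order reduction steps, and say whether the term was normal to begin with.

reduced normal form:
  1
type:
  Nat
normal-order step count: 2
started in normal form: no
first contracted redex: a beta-redex


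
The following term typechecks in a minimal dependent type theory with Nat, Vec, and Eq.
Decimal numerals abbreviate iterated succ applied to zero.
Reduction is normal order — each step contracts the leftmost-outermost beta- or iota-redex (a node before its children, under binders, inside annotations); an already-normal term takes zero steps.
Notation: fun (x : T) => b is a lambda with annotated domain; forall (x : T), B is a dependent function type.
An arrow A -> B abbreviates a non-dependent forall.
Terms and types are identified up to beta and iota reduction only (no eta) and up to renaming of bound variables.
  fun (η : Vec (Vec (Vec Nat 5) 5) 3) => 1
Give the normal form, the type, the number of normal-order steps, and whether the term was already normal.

resulting normal form:
  fun (η : Vec (Vec (Vec Nat 5) 5) 3) => 1
inferred type:
  Vec (Vec (Vec Nat 5) 5) 3 -> Nat
normal-order step count: 0
term was already normal: yes


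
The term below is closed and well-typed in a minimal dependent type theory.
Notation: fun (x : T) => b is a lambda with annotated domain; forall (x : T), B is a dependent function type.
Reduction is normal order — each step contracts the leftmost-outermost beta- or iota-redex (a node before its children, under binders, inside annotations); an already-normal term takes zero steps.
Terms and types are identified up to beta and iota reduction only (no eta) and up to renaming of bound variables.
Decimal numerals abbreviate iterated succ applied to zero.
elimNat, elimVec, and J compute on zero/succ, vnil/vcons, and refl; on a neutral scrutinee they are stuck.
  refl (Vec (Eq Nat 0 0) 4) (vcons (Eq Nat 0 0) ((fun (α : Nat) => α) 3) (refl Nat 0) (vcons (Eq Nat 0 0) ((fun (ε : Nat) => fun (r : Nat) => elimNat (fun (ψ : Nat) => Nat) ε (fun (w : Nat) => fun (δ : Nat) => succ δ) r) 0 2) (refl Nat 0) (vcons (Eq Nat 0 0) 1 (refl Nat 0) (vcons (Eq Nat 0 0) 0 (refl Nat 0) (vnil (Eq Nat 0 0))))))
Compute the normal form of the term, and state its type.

resulting normal form:
  refl (Vec (Eq Nat 0 0) 4) (vcons (Eq Nat 0 0) 3 (refl Nat 0) (vcons (Eq Nat 0 0) 2 (refl Nat 0) (vcons (Eq Nat 0 0) 1 (refl Nat 0) (vcons (Eq Nat 0 0) 0 (refl Nat 0) (vnil (Eq Nat 0 0))))))
the term's type:
  Eq (Vec (Eq Nat 0 0) 4) (vcons (Eq Nat 0 0) 3 (refl Nat 0) (vcons (Eq Nat 0 0) 2 (refl Nat 0) (vcons (Eq Nat 0 0) 1 (refl Nat 0) (vcons (Eq Nat 0 0) 0 (refl Nat 0) (vnil (Eq Nat 0 0)))))) (vcons (Eq Nat 0 0) 3 (refl Nat 0) (vcons (Eq Nat 0 0) 2 (refl Nat 0) (vcons (Eq Nat 0 0) 1 (refl Nat 0) (vcons (Eq Nat 0 0) 0 (refl Nat 0) (vnil (Eq Nat 0 0))))))
observation: 10 normal-order steps separate the term from its normal form.


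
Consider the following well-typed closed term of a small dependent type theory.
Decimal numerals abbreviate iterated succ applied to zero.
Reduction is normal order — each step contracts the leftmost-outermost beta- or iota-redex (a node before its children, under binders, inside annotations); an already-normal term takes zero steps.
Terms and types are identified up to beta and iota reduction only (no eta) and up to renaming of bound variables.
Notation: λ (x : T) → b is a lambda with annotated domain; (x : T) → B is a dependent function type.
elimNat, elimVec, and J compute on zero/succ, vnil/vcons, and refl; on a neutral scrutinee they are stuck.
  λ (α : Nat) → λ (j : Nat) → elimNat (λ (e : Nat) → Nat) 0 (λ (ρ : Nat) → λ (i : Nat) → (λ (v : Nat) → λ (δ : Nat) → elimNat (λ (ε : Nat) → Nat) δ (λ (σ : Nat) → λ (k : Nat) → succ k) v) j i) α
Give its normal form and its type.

normal form:
  λ (α : Nat) → λ (j : Nat) → elimNat (λ (e : Nat) → Nat) 0 (λ (ρ : Nat) → λ (i : Nat) → elimNat (λ (v : Nat) → Nat) i (λ (δ : Nat) → λ (ε : Nat) → succ ε) j) α
type:
  (α : Nat) → (j : Nat) → Nat


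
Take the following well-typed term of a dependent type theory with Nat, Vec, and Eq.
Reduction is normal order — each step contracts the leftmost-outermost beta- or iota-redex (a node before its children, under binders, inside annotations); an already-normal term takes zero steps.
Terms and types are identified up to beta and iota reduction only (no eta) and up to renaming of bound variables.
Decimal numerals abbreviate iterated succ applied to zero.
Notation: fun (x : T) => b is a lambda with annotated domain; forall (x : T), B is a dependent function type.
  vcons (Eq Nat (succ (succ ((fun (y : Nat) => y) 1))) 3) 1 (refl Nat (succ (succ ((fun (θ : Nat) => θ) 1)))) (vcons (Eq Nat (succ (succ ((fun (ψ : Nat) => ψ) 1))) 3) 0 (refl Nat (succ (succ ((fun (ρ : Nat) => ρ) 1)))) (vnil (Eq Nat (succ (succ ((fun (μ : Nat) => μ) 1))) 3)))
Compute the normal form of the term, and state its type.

normal form:
  vcons (Eq Nat 3 3) 1 (refl Nat 3) (vcons (Eq Nat 3 3) 0 (refl Nat 3) (vnil (Eq Nat 3 3)))
type:
  Vec (Eq Nat 3 3) 2
observation: the term reaches its normal form after 5 normal-order steps.


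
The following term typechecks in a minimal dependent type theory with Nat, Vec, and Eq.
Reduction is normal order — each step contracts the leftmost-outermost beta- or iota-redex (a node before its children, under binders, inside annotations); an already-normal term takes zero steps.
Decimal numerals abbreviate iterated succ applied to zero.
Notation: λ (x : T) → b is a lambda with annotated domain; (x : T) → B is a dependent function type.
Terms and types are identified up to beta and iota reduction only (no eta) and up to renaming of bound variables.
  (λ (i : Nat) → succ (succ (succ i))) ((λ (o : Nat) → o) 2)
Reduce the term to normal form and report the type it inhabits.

normal form:
  5
type:
  Nat


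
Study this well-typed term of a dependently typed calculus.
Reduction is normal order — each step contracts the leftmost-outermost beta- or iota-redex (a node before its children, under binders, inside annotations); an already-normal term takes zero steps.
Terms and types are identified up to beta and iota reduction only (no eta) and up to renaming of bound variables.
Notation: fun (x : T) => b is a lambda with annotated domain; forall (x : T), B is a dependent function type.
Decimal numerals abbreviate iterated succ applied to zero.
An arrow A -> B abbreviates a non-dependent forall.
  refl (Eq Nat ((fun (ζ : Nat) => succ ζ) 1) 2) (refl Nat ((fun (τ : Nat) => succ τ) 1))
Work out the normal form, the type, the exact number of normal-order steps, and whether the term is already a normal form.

resulting normal form:
  refl (Eq Nat 2 2) (refl Nat 2)
type:
  Eq (Eq Nat 2 2) (refl Nat 2) (refl Nat 2)
steps to reach normal form (normal order): 2
term was already normal: no
first redex: a beta-redex


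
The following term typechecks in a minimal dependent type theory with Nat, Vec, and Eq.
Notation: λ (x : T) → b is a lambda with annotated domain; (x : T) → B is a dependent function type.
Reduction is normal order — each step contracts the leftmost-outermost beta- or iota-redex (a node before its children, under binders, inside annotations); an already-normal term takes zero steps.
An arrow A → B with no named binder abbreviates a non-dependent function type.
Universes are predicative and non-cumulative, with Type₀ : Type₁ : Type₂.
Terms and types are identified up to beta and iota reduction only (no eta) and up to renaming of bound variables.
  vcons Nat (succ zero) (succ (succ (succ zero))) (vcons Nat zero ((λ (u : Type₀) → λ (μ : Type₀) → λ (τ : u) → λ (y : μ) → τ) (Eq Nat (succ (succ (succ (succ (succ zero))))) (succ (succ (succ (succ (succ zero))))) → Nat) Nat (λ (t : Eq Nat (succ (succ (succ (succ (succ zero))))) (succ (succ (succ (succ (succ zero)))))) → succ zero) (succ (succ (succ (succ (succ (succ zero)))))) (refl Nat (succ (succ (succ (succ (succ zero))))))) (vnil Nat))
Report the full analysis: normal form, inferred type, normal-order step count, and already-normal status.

reduced normal form:
  vcons Nat (succ zero) (succ (succ (succ zero))) (vcons Nat zero (succ zero) (vnil Nat))
type:
  Vec Nat (succ (succ zero))
normal-order step count: 5
already normal: no
first contracted redex: a beta-redex


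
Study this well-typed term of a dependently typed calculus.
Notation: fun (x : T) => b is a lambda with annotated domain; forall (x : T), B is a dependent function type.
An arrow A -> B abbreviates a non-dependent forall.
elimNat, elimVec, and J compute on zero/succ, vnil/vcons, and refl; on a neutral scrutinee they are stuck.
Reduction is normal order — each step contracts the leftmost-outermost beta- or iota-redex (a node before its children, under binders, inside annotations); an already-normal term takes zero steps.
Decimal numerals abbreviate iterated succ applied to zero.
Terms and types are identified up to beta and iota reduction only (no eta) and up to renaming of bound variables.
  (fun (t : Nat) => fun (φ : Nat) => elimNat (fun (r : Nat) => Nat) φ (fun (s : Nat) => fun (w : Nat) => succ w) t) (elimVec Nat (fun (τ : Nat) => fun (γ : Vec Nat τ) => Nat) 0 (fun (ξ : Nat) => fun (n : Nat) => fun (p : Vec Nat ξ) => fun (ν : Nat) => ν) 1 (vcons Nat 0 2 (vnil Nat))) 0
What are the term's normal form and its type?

normal form:
  0
type:
  Nat


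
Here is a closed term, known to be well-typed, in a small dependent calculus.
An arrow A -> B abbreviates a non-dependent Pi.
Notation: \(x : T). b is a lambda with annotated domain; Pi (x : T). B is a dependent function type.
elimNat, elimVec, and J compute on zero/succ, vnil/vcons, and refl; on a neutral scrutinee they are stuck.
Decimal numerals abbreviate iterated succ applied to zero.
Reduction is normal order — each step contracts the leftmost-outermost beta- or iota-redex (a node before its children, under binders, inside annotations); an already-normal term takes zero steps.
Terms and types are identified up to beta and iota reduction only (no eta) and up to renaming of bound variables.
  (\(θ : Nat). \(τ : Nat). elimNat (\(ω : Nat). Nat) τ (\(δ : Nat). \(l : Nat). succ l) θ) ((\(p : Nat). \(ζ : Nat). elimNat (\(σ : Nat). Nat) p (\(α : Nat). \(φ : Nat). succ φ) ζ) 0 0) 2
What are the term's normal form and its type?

reduced normal form:
  2
the term's type:
  Nat


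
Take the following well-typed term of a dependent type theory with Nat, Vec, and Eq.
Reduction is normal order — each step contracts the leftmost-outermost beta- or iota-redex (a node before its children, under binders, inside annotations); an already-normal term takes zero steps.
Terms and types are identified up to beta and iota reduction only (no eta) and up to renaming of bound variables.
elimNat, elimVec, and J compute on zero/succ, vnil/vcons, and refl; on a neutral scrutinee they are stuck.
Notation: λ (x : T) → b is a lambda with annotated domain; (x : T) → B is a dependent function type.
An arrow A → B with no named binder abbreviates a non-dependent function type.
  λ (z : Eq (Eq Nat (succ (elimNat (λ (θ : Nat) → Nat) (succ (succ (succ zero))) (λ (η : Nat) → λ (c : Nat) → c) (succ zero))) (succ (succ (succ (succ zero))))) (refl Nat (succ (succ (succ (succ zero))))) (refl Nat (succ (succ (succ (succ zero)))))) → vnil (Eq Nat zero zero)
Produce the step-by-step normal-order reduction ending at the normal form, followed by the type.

normal-order reduction:
  λ (z : Eq (Eq Nat (succ (elimNat (λ (θ : Nat) → Nat) (succ (succ (succ zero))) (λ (η : Nat) → λ (c : Nat) → c) (succ zero))) (succ (succ (succ (succ zero))))) (refl Nat (succ (succ (succ (succ zero))))) (refl Nat (succ (succ (succ (succ zero)))))) → vnil (Eq Nat zero zero)
  ~> λ (z : Eq (Eq Nat (succ ((λ (θ : Nat) → λ (η : Nat) → η) zero (elimNat (λ (c : Nat) → Nat) (succ (succ (succ zero))) (λ (y : Nat) → λ (d : Nat) → d) zero))) (succ (succ (succ (succ zero))))) (refl Nat (succ (succ (succ (succ zero))))) (refl Nat (succ (succ (succ (succ zero)))))) → vnil (Eq Nat zero zero)
  ~> λ (z : Eq (Eq Nat (succ ((λ (θ : Nat) → θ) (elimNat (λ (η : Nat) → Nat) (succ (succ (succ zero))) (λ (c : Nat) → λ (y : Nat) → y) zero))) (succ (succ (succ (succ zero))))) (refl Nat (succ (succ (succ (succ zero))))) (refl Nat (succ (succ (succ (succ zero)))))) → vnil (Eq Nat zero zero)
  ~> λ (z : Eq (Eq Nat (succ (elimNat (λ (θ : Nat) → Nat) (succ (succ (succ zero))) (λ (η : Nat) → λ (c : Nat) → c) zero)) (succ (succ (succ (succ zero))))) (refl Nat (succ (succ (succ (succ zero))))) (refl Nat (succ (succ (succ (succ zero)))))) → vnil (Eq Nat zero zero)
  ~> λ (z : Eq (Eq Nat (succ (succ (succ (succ zero)))) (succ (succ (succ (succ zero))))) (refl Nat (succ (succ (succ (succ zero))))) (refl Nat (succ (succ (succ (succ zero)))))) → vnil (Eq Nat zero zero)
type:
  Eq (Eq Nat (succ (succ (succ (succ zero)))) (succ (succ (succ (succ zero))))) (refl Nat (succ (succ (succ (succ zero))))) (refl Nat (succ (succ (succ (succ zero))))) → Vec (Eq Nat zero zero) zero


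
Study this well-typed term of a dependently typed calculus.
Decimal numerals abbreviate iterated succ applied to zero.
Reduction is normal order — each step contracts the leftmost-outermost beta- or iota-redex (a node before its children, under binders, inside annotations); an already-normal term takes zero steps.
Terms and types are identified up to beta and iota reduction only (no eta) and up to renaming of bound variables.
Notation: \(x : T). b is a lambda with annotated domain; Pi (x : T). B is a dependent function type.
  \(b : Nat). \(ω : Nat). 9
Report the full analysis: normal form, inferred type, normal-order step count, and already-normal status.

normal form:
  \(b : Nat). \(ω : Nat). 9
inferred type:
  Pi (b : Nat). Pi (ω : Nat). Nat
steps to reach normal form (normal order): 0
already normal: yes


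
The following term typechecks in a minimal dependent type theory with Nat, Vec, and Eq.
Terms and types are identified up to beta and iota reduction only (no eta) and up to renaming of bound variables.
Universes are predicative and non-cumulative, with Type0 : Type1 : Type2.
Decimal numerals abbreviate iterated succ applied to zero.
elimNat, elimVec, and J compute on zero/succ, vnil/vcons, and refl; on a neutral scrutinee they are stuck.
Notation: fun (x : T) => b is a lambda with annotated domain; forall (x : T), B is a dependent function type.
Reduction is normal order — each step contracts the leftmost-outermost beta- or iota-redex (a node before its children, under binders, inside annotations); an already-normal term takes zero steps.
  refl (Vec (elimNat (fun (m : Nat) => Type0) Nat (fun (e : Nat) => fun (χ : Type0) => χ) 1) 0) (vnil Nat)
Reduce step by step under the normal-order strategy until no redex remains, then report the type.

reduction (normal order):
  refl (Vec (elimNat (fun (m : Nat) => Type0) Nat (fun (e : Nat) => fun (χ : Type0) => χ) 1) 0) (vnil Nat)
  ~> refl (Vec ((fun (m : Nat) => fun (e : Type0) => e) 0 (elimNat (fun (χ : Nat) => Type0) Nat (fun (g : Nat) => fun (f : Type0) => f) 0)) 0) (vnil Nat)
  ~> refl (Vec ((fun (m : Type0) => m) (elimNat (fun (e : Nat) => Type0) Nat (fun (χ : Nat) => fun (g : Type0) => g) 0)) 0) (vnil Nat)
  ~> refl (Vec (elimNat (fun (m : Nat) => Type0) Nat (fun (e : Nat) => fun (χ : Type0) => χ) 0) 0) (vnil Nat)
  ~> refl (Vec Nat 0) (vnil Nat)
the term's type:
  Eq (Vec Nat 0) (vnil Nat) (vnil Nat)
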